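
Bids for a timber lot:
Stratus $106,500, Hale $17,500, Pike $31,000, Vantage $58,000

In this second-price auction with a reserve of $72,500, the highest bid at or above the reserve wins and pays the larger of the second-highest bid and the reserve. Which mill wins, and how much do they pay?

Rule: the highest bid at or above the reserve wins and pays the larger of the second-highest bid and the reserve.
Bids ranked: 106,500 (Stratus) > 58,000 (Vantage) > 31,000 (Pike) > 17,500 (Hale)
Stratus has the top bid at or above the reserve ($106,500).
max(second-highest $58,000, reserve $72,500) = $72,500.

Stratus pays $72,500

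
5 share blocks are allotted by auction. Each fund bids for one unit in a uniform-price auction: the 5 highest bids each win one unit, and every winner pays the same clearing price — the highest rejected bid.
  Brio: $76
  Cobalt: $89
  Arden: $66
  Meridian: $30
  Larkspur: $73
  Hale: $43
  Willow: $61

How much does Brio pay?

Sorting: 89 (Cobalt), 76 (Brio), 73 (Larkspur), 66 (Arden), 61 (Willow), 43 (Hale), 30 (Meridian)
Winners (5 units): Cobalt, Brio, Larkspur, Arden, Willow.
Clearing price = highest rejected bid = $43.
Brio wins → pays $43.

Brio pays $43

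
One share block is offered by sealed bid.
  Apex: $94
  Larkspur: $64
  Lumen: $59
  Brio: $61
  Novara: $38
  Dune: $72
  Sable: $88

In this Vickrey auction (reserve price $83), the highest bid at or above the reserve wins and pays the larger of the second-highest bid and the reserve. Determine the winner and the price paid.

Sorting bids: 94 (Apex) > 88 (Sable) > 72 (Dune) > 64 (Larkspur) > 61 (Brio) > 59 (Lumen) > …
Apex has the top bid at or above the reserve ($94).
max(second-highest $88, reserve $83) = $88; the reserve does not bind.

Apex pays $88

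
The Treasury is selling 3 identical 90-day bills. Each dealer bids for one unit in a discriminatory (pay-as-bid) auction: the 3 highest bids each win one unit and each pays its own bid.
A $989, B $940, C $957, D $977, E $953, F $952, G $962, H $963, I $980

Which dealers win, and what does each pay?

A $989, I $980, D $977

Sorting: 989 (A), 980 (I), 977 (D), 963 (H), 962 (G), …
Winners (3 units): A, I, D.
Each winner pays its own bid: A $989, I $980, D $977.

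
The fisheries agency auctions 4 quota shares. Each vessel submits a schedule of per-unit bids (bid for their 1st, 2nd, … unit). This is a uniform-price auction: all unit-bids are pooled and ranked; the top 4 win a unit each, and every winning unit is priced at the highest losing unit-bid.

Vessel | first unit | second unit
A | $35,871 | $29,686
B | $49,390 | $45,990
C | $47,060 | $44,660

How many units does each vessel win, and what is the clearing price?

Merging the schedules and taking the best 4: 49,390 (B-1), 47,060 (C-1), 45,990 (B-2), 44,660 (C-2)
Highest rejected unit-bid = $35,871.
Allocation: B 2, C 2.

B 2, C 2; clearing price $35,871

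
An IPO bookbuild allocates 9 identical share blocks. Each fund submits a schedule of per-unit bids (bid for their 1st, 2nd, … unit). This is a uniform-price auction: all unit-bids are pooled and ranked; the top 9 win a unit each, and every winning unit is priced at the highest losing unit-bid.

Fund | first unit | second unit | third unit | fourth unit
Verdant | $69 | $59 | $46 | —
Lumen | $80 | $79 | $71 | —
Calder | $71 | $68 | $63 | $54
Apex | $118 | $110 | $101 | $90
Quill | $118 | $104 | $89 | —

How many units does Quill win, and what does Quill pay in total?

Quill: 3 units, pays $213

Merging the schedules and taking the best 9: 118 (Apex-1), 118 (Quill-1), 110 (Apex-2), 104 (Quill-2), 101 (Apex-3), 90 (Apex-4), 89 (Quill-3), 80 (Lumen-1), 79 (Lumen-2)
Highest rejected unit-bid = $71.
Quill wins 3 unit(s) at $71 each.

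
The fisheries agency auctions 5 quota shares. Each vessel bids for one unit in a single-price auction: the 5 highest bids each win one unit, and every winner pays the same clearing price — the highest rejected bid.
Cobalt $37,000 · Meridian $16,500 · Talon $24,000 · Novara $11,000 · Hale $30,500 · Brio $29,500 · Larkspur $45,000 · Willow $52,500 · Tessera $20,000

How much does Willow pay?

Willow pays $24,000

Ordering the bids: 52,500 (Willow), 45,000 (Larkspur), 37,000 (Cobalt), 30,500 (Hale), 29,500 (Brio), 24,000 (Talon), 20,000 (Tessera), …
The 5 highest are Willow, Larkspur, Cobalt, Hale, Brio.
Clearing price = highest rejected bid = $24,000.
Willow wins → pays $24,000.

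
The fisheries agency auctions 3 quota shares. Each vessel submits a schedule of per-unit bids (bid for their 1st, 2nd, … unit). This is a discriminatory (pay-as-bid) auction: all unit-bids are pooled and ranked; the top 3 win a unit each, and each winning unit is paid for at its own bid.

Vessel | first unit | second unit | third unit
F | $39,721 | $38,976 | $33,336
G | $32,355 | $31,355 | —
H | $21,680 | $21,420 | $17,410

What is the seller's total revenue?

All unit-bids, highest first — top 3: 39,721 (F-1), 38,976 (F-2), 33,336 (F-3)
Next rejected bid: $32,355 (not a price — pay-as-bid).
Each winning unit pays its own bid.
Revenue = 39,721 + 38,976 + 33,336 = $112,033.

Total revenue: $112,033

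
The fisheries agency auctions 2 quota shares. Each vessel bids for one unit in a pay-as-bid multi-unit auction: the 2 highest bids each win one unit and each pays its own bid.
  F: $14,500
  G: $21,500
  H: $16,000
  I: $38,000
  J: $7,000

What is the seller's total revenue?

Ordering the bids: 38,000 (I), 21,500 (G), 16,000 (H), 14,500 (F), …
Winners (2 units): I, G.
Total revenue = 38,000 + 21,500 = $59,500.

Total revenue: $59,500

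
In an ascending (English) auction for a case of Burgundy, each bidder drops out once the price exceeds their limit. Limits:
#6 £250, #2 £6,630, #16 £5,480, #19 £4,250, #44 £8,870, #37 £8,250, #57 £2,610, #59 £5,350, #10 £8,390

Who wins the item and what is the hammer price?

Rule: the price rises until one bidder remains; the winner pays the price at which the last rival dropped out.
Limits in order: 8,870 (#44) > 8,390 (#10) > 8,250 (#37) > 6,630 (#2) > 5,480 (#16) > 5,350 (#59) > …
Bidding ends when #10 exits at £8,390; #44 takes it.

#44 wins at £8,390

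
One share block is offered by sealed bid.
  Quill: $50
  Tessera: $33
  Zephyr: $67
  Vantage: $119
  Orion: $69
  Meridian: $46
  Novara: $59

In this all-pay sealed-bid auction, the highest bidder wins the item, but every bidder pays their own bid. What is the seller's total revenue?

Rule: the highest bidder wins the item, but every bidder pays their own bid.
Bids ranked: 119 (Vantage) > 69 (Orion) > 67 (Zephyr) > 59 (Novara) > 50 (Quill) > 46 (Meridian) > …
Vantage wins with the top bid; all bids are sunk regardless.
Every bidder forfeits their bid regardless of winning.
Revenue = 50 + 33 + 67 + 119 + 69 + 46 + 59 = $443.

Total revenue: $443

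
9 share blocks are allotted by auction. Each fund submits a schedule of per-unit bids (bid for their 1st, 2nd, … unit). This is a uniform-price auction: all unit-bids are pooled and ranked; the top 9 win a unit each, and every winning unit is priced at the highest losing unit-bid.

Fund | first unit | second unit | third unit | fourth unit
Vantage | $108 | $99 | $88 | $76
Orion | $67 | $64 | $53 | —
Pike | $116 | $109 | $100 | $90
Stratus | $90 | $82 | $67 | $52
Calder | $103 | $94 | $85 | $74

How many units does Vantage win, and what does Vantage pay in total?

Vantage: 2 units, pays $176

Pooled unit-bids ranked (top 9): 116 (Pike-1), 109 (Pike-2), 108 (Vantage-1), 103 (Calder-1), 100 (Pike-3), 99 (Vantage-2), 94 (Calder-2), 90 (Pike-4), 90 (Stratus-1)
First bid not allocated: $88.
Vantage wins 2 unit(s) at $88 each.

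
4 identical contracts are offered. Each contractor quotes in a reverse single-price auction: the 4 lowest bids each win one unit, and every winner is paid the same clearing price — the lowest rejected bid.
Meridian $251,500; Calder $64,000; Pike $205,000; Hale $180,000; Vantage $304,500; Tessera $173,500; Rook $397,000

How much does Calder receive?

Ordering the bids: 64,000 (Calder), 173,500 (Tessera), 180,000 (Hale), 205,000 (Pike), 251,500 (Meridian), 304,500 (Vantage), …
Winners (4 units): Calder, Tessera, Hale, Pike.
Lowest unsuccessful bid: $251,500 → clearing price.
Calder wins → is paid $251,500.

Calder is paid $251,500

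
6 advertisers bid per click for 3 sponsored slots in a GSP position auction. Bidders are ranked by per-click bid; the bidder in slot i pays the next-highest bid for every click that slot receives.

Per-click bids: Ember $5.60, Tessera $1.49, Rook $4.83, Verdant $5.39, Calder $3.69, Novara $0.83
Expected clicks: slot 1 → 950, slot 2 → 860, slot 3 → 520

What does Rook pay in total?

Rook pays $1918.80

Sorting advertisers: $5.60 (Ember) > $5.39 (Verdant) > $4.83 (Rook) > $3.69 (Calder) > …
Rook holds slot 3 → pays next bid $3.69 × 520 clicks = $1918.80.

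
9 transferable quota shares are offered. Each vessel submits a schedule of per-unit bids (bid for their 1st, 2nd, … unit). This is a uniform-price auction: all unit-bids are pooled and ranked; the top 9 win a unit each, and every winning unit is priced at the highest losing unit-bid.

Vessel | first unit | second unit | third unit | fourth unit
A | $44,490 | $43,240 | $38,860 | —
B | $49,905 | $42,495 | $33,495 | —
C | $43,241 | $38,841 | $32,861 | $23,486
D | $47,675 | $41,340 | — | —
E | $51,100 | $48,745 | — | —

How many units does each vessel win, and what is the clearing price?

A 2, B 2, C 1, D 2, E 2; clearing price $38,860

Pooled unit-bids ranked (top 9): 51,100 (E-1), 49,905 (B-1), 48,745 (E-2), 47,675 (D-1), 44,490 (A-1), 43,241 (C-1), 43,240 (A-2), 42,495 (B-2), 41,340 (D-2)
First bid not allocated: $38,860.
Allocation: A 2, B 2, C 1, D 2, E 2.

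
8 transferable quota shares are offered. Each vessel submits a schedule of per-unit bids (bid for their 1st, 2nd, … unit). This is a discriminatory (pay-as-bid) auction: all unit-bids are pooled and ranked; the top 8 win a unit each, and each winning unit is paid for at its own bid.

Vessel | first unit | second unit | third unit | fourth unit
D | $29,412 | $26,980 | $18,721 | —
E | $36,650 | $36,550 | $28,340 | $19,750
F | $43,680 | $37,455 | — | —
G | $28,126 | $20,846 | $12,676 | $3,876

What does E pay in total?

All unit-bids, highest first — top 8: 43,680 (F-1), 37,455 (F-2), 36,650 (E-1), 36,550 (E-2), 29,412 (D-1), 28,340 (E-3), 28,126 (G-1), 26,980 (D-2)
Next rejected bid: $20,846 (not a price — pay-as-bid).
E's winning unit-bids: 36,650 + 36,550 + 28,340 = $101,540.

E pays $101,540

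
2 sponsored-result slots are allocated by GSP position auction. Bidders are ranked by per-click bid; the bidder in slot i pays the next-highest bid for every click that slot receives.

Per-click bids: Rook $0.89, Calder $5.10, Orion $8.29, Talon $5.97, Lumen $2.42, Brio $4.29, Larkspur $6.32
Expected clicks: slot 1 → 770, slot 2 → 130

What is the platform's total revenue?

Total revenue: $5642.50

Per-click bids in order: $8.29 (Orion) > $6.32 (Larkspur) > $5.97 (Talon) > …
Slot 1: Orion pays $6.32 × 770 = $4866.40
Slot 2: Larkspur pays $5.97 × 130 = $776.10
Total = $5642.50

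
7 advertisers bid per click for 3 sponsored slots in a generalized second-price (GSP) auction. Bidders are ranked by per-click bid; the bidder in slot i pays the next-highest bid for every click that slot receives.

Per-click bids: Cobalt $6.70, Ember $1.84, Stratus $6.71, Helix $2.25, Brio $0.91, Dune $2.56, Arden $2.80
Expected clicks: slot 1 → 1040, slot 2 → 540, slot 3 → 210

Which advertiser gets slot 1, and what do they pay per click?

Stratus; $6.70 per click

Ranked by bid: $6.71 (Stratus) > $6.70 (Cobalt) > $2.80 (Arden) > $2.56 (Dune) > …
Slot 1 goes to the first-ranked bidder, Stratus, who pays the next bid down: $6.70/click.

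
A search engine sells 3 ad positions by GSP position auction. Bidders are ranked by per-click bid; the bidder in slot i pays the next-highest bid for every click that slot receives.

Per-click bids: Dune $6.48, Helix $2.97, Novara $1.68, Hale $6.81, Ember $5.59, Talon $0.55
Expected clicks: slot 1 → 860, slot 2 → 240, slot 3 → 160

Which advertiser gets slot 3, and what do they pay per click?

Ember; $2.97 per click

Sorting advertisers: $6.81 (Hale) > $6.48 (Dune) > $5.59 (Ember) > $2.97 (Helix) > …
Slot 3 goes to the third-ranked bidder, Ember, who pays the next bid down: $2.97/click.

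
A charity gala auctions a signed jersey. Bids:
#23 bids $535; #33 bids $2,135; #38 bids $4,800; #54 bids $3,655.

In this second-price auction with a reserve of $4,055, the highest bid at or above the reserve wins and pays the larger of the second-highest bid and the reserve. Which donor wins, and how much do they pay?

Rule: the highest bid at or above the reserve wins and pays the larger of the second-highest bid and the reserve.
Sorting bids: 4,800 (#38) > 3,655 (#54) > 2,135 (#33) > 535 (#23)
#38 has the top bid at or above the reserve ($4,800).
max(second-highest $3,655, reserve $4,055) = $4,055.

#38 pays $4,055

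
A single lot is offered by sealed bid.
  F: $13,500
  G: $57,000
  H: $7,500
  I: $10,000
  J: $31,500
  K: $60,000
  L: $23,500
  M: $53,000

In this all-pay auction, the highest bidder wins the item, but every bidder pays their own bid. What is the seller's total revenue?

Bids ranked: 60,000 (K) > 57,000 (G) > 53,000 (M) > 31,500 (J) > 23,500 (L) > 13,500 (F) > …
K wins with the top bid; all bids are sunk regardless.
Every bidder forfeits their bid regardless of winning.
Revenue = 13,500 + 57,000 + 7,500 + 10,000 + 31,500 + 60,000 + 23,500 + 53,000 = $256,000.

Total revenue: $256,000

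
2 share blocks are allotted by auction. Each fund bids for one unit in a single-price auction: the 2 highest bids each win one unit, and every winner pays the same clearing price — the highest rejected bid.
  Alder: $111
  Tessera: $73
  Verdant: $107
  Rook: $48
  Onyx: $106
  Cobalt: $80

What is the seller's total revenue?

Ordering the bids: 111 (Alder), 107 (Verdant), 106 (Onyx), 80 (Cobalt), …
Top 2: Alder, Verdant.
Highest unsuccessful bid: $106 → clearing price.
Total revenue = 2 × $106 = $212.

Total revenue: $212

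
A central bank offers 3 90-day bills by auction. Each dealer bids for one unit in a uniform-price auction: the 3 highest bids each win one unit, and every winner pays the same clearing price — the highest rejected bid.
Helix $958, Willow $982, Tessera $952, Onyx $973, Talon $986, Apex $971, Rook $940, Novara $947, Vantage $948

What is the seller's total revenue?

Sorting: 986 (Talon), 982 (Willow), 973 (Onyx), 971 (Apex), 958 (Helix), …
Top 3: Talon, Willow, Onyx.
Clearing price = highest rejected bid = $971.
Total revenue = 3 × $971 = $2,913.

Total revenue: $2,913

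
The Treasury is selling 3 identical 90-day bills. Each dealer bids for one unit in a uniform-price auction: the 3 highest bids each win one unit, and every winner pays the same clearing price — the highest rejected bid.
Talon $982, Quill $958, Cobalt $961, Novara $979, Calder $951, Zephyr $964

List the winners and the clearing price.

Talon, Novara, Zephyr; each pays $961

Ordering the bids: 982 (Talon), 979 (Novara), 964 (Zephyr), 961 (Cobalt), 958 (Quill), …
Top 3: Talon, Novara, Zephyr.
Highest unsuccessful bid: $961 → clearing price.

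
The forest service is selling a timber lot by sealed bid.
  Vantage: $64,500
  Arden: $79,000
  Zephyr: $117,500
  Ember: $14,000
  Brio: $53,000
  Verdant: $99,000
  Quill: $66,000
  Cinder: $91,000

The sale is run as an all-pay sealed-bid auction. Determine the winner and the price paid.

Sorting bids: 117,500 (Zephyr) > 99,000 (Verdant) > 91,000 (Cinder) > 79,000 (Arden) > 66,000 (Quill) > 64,500 (Vantage) > …
Zephyr wins with the top bid; all bids are sunk regardless.

Zephyr pays $117,500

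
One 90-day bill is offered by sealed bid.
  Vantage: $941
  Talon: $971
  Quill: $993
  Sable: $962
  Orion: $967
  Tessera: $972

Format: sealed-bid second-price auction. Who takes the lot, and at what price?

Quill pays $972

Sealed-bid second-price auction: the highest bidder wins and pays the second-highest bid.
Bids ranked: 993 (Quill) > 972 (Tessera) > 971 (Talon) > 967 (Orion) > 962 (Sable) > 941 (Vantage)
Quill is highest; pays the second-highest bid, $972.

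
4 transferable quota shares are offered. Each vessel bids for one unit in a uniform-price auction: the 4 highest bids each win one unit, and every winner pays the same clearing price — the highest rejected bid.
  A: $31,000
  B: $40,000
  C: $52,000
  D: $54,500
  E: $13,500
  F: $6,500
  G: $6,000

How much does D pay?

D pays $13,500

Sorting: 54,500 (D), 52,000 (C), 40,000 (B), 31,000 (A), 13,500 (E), 6,500 (F), …
The 4 highest are D, C, B, A.
Clearing price = highest rejected bid = $13,500.
D wins → pays $13,500.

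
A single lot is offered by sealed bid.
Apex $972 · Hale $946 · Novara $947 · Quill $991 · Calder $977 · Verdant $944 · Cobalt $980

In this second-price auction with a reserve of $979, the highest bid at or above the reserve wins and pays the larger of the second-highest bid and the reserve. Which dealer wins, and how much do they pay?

Quill pays $980

Sorting bids: 991 (Quill) > 980 (Cobalt) > 977 (Calder) > 972 (Apex) > 947 (Novara) > 946 (Hale) > …
Highest eligible bid: Quill at $991.
max(second-highest $980, reserve $979) = $980; the reserve does not bind.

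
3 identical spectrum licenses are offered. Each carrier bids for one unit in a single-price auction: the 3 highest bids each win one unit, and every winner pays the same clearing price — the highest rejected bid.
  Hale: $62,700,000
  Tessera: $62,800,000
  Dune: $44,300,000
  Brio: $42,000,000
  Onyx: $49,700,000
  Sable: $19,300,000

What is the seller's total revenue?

Sorting: 62,800,000 (Tessera), 62,700,000 (Hale), 49,700,000 (Onyx), 44,300,000 (Dune), 42,000,000 (Brio), …
Winners (3 units): Tessera, Hale, Onyx.
Clearing price = highest rejected bid = $44,300,000.
Total revenue = 3 × $44,300,000 = $132,900,000.

Total revenue: $132,900,000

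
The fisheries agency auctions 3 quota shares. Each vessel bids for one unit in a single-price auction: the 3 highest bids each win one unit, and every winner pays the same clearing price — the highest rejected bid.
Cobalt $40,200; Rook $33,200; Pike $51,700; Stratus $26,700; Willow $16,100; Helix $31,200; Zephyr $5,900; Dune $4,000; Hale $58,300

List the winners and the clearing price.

Ordering the bids: 58,300 (Hale), 51,700 (Pike), 40,200 (Cobalt), 33,200 (Rook), 31,200 (Helix), …
The 3 highest are Hale, Pike, Cobalt.
Clearing price = highest rejected bid = $33,200.

Hale, Pike, Cobalt; each pays $33,200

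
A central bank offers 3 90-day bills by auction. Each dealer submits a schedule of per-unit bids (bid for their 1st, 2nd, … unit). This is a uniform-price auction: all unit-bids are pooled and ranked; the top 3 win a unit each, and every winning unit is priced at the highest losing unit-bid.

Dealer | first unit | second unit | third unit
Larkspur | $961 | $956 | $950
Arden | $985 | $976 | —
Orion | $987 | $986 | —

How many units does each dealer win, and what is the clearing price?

Arden 1, Orion 2; clearing price $976

Pooled unit-bids ranked (top 3): 987 (Orion-1), 986 (Orion-2), 985 (Arden-1)
Highest rejected unit-bid = $976.
Allocation: Arden 1, Orion 2.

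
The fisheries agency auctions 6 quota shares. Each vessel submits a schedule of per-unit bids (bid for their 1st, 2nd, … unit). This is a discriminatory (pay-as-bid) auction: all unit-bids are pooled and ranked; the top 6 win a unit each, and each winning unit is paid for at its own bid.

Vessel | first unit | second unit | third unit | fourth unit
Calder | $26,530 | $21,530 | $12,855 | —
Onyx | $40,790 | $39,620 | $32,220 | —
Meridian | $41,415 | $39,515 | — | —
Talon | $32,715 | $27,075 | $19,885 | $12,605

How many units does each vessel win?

All unit-bids, highest first — top 6: 41,415 (Meridian-1), 40,790 (Onyx-1), 39,620 (Onyx-2), 39,515 (Meridian-2), 32,715 (Talon-1), 32,220 (Onyx-3)
Next rejected bid: $27,075 (not a price — pay-as-bid).
Allocation: Meridian 2, Onyx 3, Talon 1.

Meridian 2, Onyx 3, Talon 1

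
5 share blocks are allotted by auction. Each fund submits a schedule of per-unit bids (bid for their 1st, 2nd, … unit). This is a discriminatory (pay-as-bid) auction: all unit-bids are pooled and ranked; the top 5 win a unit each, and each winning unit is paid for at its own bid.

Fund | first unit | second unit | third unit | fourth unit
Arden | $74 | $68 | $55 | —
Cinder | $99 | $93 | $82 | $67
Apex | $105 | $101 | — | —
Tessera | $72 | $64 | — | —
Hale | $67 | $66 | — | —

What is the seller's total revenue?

Pooled unit-bids ranked (top 5): 105 (Apex-1), 101 (Apex-2), 99 (Cinder-1), 93 (Cinder-2), 82 (Cinder-3)
Next rejected bid: $74 (not a price — pay-as-bid).
Each winning unit pays its own bid.
Revenue = 105 + 101 + 99 + 93 + 82 = $480.

Total revenue: $480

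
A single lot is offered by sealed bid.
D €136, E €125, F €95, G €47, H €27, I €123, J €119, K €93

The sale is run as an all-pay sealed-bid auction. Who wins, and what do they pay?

Bids in order: 136 (D) > 125 (E) > 123 (I) > 119 (J) > 95 (F) > 93 (K) > …
D is highest and takes the item; every bidder forfeits their bid.

D pays €136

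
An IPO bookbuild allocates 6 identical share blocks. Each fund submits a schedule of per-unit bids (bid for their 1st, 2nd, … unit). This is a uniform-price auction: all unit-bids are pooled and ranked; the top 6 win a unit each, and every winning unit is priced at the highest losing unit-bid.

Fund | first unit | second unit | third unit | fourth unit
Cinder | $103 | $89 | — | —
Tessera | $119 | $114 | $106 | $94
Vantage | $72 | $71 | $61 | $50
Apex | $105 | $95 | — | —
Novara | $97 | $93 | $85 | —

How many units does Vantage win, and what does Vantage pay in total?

Vantage: 0 units, pays $0

All unit-bids, highest first — top 6: 119 (Tessera-1), 114 (Tessera-2), 106 (Tessera-3), 105 (Apex-1), 103 (Cinder-1), 97 (Novara-1)
The (k+1)-th unit-bid is $95.
Vantage wins 0 unit(s) at $95 each.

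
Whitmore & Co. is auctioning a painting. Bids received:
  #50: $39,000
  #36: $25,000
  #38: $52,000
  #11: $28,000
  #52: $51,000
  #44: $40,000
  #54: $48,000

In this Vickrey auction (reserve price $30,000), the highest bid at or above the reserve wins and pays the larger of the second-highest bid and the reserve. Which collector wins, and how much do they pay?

#38 pays $51,000

Bids in order: 52,000 (#38) > 51,000 (#52) > 48,000 (#54) > 40,000 (#44) > 39,000 (#50) > 28,000 (#11) > …
Highest eligible bid: #38 at $52,000.
Second-highest bid $51,000 exceeds the reserve $30,000 → payment $51,000.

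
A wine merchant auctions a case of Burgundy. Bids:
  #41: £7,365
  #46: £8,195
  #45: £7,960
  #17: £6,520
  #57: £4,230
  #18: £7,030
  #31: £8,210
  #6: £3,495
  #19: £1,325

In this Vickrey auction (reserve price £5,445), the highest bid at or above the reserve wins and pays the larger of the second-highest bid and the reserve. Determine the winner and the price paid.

Bids ranked: 8,210 (#31) > 8,195 (#46) > 7,960 (#45) > 7,365 (#41) > 7,030 (#18) > 6,520 (#17) > …
Highest eligible bid: #31 at £8,210.
Second-highest bid £8,195 exceeds the reserve £5,445 → payment £8,195.

#31 pays £8,195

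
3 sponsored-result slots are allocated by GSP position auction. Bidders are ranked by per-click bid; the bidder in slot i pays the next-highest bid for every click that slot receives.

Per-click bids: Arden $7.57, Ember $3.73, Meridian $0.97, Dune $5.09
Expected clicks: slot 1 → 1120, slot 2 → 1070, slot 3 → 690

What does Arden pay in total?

Ranked by bid: $7.57 (Arden) > $5.09 (Dune) > $3.73 (Ember) > $0.97 (Meridian)
Arden holds slot 1 → pays next bid $5.09 × 1120 clicks = $5700.80.

Arden pays $5700.80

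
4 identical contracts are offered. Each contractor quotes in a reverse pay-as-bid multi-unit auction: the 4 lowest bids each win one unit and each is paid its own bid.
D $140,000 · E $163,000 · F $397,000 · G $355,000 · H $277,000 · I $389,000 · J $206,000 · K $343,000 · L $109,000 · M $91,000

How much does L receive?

Bids ranked low→high: 91,000 (M), 109,000 (L), 140,000 (D), 163,000 (E), 206,000 (J), 277,000 (H), …
Lowest 4: M, L, D, E.
L wins → own bid $109,000.

L is paid $109,000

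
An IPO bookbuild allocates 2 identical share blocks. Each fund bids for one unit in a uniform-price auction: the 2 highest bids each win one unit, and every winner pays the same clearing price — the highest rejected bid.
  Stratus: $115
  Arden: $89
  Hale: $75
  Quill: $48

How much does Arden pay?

Bids ranked high→low: 115 (Stratus), 89 (Arden), 75 (Hale), 48 (Quill)
Winners (2 units): Stratus, Arden.
Highest unsuccessful bid: $75 → clearing price.
Arden wins → pays $75.

Arden pays $75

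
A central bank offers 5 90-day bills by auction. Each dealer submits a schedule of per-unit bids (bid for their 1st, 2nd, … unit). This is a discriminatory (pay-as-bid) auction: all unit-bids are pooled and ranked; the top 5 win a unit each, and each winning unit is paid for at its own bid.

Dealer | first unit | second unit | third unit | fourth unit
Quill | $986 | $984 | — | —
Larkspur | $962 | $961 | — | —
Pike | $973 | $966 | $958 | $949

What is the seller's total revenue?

Total revenue: $4,871

Merging the schedules and taking the best 5: 986 (Quill-1), 984 (Quill-2), 973 (Pike-1), 966 (Pike-2), 962 (Larkspur-1)
Next rejected bid: $961 (not a price — pay-as-bid).
Each winning unit pays its own bid.
Revenue = 986 + 984 + 973 + 966 + 962 = $4,871.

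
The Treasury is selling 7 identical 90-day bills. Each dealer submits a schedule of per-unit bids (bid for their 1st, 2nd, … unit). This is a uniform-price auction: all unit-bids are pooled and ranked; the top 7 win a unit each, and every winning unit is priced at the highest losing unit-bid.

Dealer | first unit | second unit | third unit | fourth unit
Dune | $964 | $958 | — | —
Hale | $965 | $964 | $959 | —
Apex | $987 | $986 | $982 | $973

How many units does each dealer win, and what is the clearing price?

Apex 4, Dune 1, Hale 2; clearing price $959

Merging the schedules and taking the best 7: 987 (Apex-1), 986 (Apex-2), 982 (Apex-3), 973 (Apex-4), 965 (Hale-1), 964 (Dune-1), 964 (Hale-2)
Highest rejected unit-bid = $959.
Allocation: Apex 4, Dune 1, Hale 2.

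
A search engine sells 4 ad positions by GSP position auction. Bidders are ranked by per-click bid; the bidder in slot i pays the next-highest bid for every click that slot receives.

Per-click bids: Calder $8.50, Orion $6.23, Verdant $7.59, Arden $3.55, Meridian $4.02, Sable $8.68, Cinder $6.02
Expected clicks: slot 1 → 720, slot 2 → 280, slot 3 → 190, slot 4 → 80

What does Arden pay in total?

Ranked by bid: $8.68 (Sable) > $8.50 (Calder) > $7.59 (Verdant) > $6.23 (Orion) > $6.02 (Cinder) > …
Arden ranks below slot 4 → no slot, pays nothing.

Arden pays $0.00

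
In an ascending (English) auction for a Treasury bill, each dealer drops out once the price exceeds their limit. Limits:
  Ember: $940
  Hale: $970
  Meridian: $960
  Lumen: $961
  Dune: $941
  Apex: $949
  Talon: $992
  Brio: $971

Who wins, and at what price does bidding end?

Ascending (English) auction: the price rises until one bidder remains; the winner pays the price at which the last rival dropped out.
Sorting limits: 992 (Talon) > 971 (Brio) > 970 (Hale) > 961 (Lumen) > 960 (Meridian) > 949 (Apex) > …
Brio is the last rival to drop out, at $971; Talon remains and wins at that price.

Talon wins at $971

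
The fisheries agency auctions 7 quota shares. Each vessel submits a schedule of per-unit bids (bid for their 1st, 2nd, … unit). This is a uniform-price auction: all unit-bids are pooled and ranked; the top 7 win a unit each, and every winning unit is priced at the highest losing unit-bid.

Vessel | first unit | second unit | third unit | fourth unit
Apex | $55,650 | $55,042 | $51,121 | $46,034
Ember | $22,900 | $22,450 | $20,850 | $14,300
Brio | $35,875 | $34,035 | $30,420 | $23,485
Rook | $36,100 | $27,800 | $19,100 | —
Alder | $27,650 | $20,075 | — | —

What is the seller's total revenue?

Merging the schedules and taking the best 7: 55,650 (Apex-1), 55,042 (Apex-2), 51,121 (Apex-3), 46,034 (Apex-4), 36,100 (Rook-1), 35,875 (Brio-1), 34,035 (Brio-2)
First bid not allocated: $30,420.
Allocation: Apex 4, Brio 2, Rook 1. Every unit priced at $30,420.
Revenue = 7 × 30,420 = $212,940.

Total revenue: $212,940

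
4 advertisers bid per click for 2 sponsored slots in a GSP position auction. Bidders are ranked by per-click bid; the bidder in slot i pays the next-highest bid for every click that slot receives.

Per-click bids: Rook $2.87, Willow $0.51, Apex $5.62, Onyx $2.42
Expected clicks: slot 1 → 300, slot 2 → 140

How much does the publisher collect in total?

Sorting advertisers: $5.62 (Apex) > $2.87 (Rook) > $2.42 (Onyx) > …
Slot 1: Apex pays $2.87 × 300 = $861.00
Slot 2: Rook pays $2.42 × 140 = $338.80
Total = $1199.80

Total revenue: $1199.80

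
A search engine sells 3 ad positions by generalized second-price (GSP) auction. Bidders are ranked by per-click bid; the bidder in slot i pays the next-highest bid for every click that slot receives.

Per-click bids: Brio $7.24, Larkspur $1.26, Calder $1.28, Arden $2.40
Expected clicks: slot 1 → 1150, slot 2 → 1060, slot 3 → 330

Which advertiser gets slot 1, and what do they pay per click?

Sorting advertisers: $7.24 (Brio) > $2.40 (Arden) > $1.28 (Calder) > $1.26 (Larkspur)
Slot 1 goes to the first-ranked bidder, Brio, who pays the next bid down: $2.40/click.

Brio; $2.40 per click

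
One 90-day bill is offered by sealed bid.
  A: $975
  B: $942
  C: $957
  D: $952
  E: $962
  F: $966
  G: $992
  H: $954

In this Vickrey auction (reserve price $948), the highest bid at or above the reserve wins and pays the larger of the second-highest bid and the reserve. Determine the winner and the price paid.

G pays $975

Sorting bids: 992 (G) > 975 (A) > 966 (F) > 962 (E) > 957 (C) > 954 (H) > …
G has the top bid at or above the reserve ($992).
max(second-highest $975, reserve $948) = $975; the reserve does not bind.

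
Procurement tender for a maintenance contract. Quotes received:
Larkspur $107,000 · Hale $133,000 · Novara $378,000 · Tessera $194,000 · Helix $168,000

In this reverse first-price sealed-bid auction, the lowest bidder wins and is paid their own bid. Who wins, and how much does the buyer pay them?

Reverse first-price sealed-bid auction: the lowest bidder wins and is paid their own bid.
Bids in order: 107,000 (Larkspur) < 133,000 (Hale) < 168,000 (Helix) < 194,000 (Tessera) < 378,000 (Novara)
Larkspur has the lowest bid and is paid exactly that: $107,000.

Larkspur is paid $107,000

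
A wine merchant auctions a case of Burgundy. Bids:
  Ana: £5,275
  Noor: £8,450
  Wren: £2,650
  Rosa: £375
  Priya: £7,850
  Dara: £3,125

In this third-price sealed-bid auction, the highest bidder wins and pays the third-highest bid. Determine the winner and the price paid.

Noor pays £5,275

Bids in order: 8,450 (Noor) > 7,850 (Priya) > 5,275 (Ana) > 3,125 (Dara) > 2,650 (Wren) > 375 (Rosa)
Noor is highest; pays the third-highest bid, £5,275.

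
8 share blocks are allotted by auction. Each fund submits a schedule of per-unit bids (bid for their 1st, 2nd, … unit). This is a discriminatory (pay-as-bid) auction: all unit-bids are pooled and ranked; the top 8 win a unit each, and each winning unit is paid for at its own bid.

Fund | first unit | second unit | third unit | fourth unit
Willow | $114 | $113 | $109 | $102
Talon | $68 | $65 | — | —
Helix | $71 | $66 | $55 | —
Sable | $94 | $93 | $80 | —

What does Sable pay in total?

Merging the schedules and taking the best 8: 114 (Willow-1), 113 (Willow-2), 109 (Willow-3), 102 (Willow-4), 94 (Sable-1), 93 (Sable-2), 80 (Sable-3), 71 (Helix-1)
Next rejected bid: $68 (not a price — pay-as-bid).
Sable's winning unit-bids: 94 + 93 + 80 = $267.

Sable pays $267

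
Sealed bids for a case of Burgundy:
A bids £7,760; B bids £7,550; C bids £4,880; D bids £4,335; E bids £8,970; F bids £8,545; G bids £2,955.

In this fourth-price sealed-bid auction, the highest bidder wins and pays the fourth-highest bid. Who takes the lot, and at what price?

Sorting bids: 8,970 (E) > 8,545 (F) > 7,760 (A) > 7,550 (B) > 4,880 (C) > 4,335 (D) > …
E is highest; pays the fourth-highest bid, £7,550.

E pays £7,550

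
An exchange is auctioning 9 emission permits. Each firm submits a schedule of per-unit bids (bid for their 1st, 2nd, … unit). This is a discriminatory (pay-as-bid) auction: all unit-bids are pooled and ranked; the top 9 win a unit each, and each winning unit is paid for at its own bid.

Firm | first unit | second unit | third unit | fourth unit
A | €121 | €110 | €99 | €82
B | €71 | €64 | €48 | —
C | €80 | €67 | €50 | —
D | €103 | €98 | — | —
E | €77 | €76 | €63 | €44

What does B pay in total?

Pooled unit-bids ranked (top 9): 121 (A-1), 110 (A-2), 103 (D-1), 99 (A-3), 98 (D-2), 82 (A-4), 80 (C-1), 77 (E-1), 76 (E-2)
Next rejected bid: €71 (not a price — pay-as-bid).
B wins no units.

B pays €0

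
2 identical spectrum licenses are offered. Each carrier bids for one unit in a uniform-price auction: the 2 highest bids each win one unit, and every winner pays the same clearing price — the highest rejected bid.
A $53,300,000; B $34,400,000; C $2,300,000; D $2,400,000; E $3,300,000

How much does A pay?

Bids ranked high→low: 53,300,000 (A), 34,400,000 (B), 3,300,000 (E), 2,400,000 (D), …
The 2 highest are A, B.
Highest unsuccessful bid: $3,300,000 → clearing price.
A wins → pays $3,300,000.

A pays $3,300,000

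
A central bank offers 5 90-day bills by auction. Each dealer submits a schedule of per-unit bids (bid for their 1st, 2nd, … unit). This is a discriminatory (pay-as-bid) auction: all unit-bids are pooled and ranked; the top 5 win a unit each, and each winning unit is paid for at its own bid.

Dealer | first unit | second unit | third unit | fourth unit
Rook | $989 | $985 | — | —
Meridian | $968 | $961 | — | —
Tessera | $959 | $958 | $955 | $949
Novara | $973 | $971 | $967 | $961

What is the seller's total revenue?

Pooled unit-bids ranked (top 5): 989 (Rook-1), 985 (Rook-2), 973 (Novara-1), 971 (Novara-2), 968 (Meridian-1)
Next rejected bid: $967 (not a price — pay-as-bid).
Each winning unit pays its own bid.
Revenue = 989 + 985 + 973 + 971 + 968 = $4,886.

Total revenue: $4,886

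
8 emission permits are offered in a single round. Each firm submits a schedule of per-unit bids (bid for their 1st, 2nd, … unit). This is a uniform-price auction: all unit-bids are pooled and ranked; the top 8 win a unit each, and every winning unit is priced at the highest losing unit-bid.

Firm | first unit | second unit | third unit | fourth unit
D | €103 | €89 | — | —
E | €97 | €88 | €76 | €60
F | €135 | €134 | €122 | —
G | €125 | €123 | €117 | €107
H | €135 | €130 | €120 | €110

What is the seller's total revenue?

Total revenue: €936

All unit-bids, highest first — top 8: 135 (F-1), 135 (H-1), 134 (F-2), 130 (H-2), 125 (G-1), 123 (G-2), 122 (F-3), 120 (H-3)
The (k+1)-th unit-bid is €117.
Allocation: F 3, G 2, H 3. Every unit priced at €117.
Revenue = 8 × 117 = €936.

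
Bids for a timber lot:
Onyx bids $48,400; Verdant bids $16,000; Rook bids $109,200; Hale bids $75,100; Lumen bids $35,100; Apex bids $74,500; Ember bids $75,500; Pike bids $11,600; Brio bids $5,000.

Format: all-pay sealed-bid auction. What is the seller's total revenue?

Total revenue: $450,400

Bids ranked: 109,200 (Rook) > 75,500 (Ember) > 75,100 (Hale) > 74,500 (Apex) > 48,400 (Onyx) > 35,100 (Lumen) > …
Every bidder forfeits their bid regardless of winning.
Revenue = 48,400 + 16,000 + 109,200 + 75,100 + 35,100 + 74,500 + 75,500 + 11,600 + 5,000 = $450,400.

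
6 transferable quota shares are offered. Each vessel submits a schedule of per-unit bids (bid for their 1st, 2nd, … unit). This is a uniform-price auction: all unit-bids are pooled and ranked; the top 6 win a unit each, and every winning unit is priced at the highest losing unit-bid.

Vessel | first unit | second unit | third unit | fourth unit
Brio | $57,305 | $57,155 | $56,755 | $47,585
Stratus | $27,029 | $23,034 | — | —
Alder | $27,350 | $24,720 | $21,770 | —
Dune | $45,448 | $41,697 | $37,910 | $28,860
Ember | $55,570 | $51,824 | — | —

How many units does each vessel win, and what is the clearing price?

Brio 4, Ember 2; clearing price $45,448

Merging the schedules and taking the best 6: 57,305 (Brio-1), 57,155 (Brio-2), 56,755 (Brio-3), 55,570 (Ember-1), 51,824 (Ember-2), 47,585 (Brio-4)
The (k+1)-th unit-bid is $45,448.
Allocation: Brio 4, Ember 2.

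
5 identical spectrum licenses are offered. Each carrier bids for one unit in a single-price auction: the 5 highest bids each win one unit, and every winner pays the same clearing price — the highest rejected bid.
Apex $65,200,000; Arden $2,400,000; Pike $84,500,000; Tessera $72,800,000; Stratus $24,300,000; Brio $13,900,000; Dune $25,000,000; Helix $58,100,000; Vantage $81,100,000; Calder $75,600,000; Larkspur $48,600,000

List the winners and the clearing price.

Sorting: 84,500,000 (Pike), 81,100,000 (Vantage), 75,600,000 (Calder), 72,800,000 (Tessera), 65,200,000 (Apex), 58,100,000 (Helix), 48,600,000 (Larkspur), …
Winners (5 units): Pike, Vantage, Calder, Tessera, Apex.
First losing bid is Helix's $58,100,000, which sets the uniform price.

Pike, Vantage, Calder, Tessera, Apex; each pays $58,100,000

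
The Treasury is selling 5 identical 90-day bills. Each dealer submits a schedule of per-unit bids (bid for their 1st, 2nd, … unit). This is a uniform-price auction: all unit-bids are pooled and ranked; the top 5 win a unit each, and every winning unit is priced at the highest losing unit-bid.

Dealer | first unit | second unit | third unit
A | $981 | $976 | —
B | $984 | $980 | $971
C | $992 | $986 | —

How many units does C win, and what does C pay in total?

Merging the schedules and taking the best 5: 992 (C-1), 986 (C-2), 984 (B-1), 981 (A-1), 980 (B-2)
Highest rejected unit-bid = $976.
C wins 2 unit(s) at $976 each.

C: 2 units, pays $1,952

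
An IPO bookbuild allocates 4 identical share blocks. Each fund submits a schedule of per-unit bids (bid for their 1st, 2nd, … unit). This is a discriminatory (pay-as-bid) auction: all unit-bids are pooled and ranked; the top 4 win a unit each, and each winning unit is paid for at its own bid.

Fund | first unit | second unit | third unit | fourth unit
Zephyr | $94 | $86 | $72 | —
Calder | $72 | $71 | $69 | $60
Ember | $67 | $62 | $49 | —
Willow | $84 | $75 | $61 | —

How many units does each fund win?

Willow 2, Zephyr 2

Merging the schedules and taking the best 4: 94 (Zephyr-1), 86 (Zephyr-2), 84 (Willow-1), 75 (Willow-2)
Next rejected bid: $72 (not a price — pay-as-bid).
Allocation: Willow 2, Zephyr 2.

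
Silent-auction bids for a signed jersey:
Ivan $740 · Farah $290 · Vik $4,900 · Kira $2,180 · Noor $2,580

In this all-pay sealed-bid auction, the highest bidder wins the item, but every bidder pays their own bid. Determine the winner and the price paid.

Vik pays $4,900

Bids in order: 4,900 (Vik) > 2,580 (Noor) > 2,180 (Kira) > 740 (Ivan) > 290 (Farah)
Vik wins with the top bid; all bids are sunk regardless.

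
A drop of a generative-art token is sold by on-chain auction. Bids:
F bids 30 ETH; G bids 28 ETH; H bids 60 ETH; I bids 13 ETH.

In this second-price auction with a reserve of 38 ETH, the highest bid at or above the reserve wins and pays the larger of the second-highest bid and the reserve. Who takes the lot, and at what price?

H pays 38 ETH

Bids ranked: 60 (H) > 30 (F) > 28 (G) > 13 (I)
Highest eligible bid: H at 60 ETH.
Second-highest bid 30 ETH is below the reserve 38 ETH, so the reserve binds → payment 38 ETH.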